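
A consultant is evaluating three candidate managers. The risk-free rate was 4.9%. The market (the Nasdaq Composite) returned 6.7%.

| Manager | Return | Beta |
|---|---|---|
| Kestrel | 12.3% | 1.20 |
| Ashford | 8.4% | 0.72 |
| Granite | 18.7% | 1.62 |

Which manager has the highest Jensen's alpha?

Granite

Kestrel: α = 12.3% − [4.9% + 1.20 × (6.7% − 4.9%)] = 5.240
Ashford: α = 8.4% − [4.9% + 0.72 × (6.7% − 4.9%)] = 2.204
Granite: α = 18.7% − [4.9% + 1.62 × (6.7% − 4.9%)] = 10.884
Highest: Granite (10.884).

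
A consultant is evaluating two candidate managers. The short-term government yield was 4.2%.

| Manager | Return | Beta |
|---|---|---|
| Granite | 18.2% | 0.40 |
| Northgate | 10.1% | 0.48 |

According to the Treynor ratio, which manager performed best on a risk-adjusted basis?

Granite

Granite: Treynor = (18.2% − 4.2%) / 0.40 = 35.000
Northgate: Treynor = (10.1% − 4.2%) / 0.48 = 12.292
Highest: Granite (35.000).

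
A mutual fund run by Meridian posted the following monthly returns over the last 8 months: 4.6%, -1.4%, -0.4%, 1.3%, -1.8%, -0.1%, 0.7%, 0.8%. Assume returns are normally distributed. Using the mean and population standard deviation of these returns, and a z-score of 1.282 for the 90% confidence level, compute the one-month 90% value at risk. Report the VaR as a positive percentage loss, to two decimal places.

Mean return r̄ = 3.70 / 8 = 0.4625%
Σ(r − r̄)² = (4.6 − 0.4625)² + (-1.4 − 0.4625)² + (-0.4 − 0.4625)² + … = 27.6388
σ = √[27.6388 / 8] = 1.8587%
VaR = −(r̄ − z·σ) = −(0.4625 − 1.282 × 1.8587) = −(-1.9204) = 1.9204%

1.92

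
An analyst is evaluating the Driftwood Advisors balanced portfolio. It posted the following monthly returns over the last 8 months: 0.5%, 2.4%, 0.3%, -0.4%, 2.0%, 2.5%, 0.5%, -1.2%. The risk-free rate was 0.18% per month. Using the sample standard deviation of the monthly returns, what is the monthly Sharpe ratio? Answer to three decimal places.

r̄ = (0.5 + 2.4 + 0.3 − 0.4 + 2 + 2.5 + 0.5 − 1.2) / 8 = 0.8250%
Sample std dev = √[12.7550 / 7] = 1.3499%
Sharpe = (r̄ − rf) / σ = (0.8250 − 0.18) / 1.3499 = 0.6450 / 1.3499 = 0.4778

0.478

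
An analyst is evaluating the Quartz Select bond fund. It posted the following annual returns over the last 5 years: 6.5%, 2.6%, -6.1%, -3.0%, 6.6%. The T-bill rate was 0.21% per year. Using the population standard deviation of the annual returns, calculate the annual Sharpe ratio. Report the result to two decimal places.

r̄ = (6.5 + 2.6 − 6.1 − 3 + 6.6) / 5 = 1.3200%
Σ(r − r̄)² = (6.5 − 1.3200)² + (2.6 − 1.3200)² + (-6.1 − 1.3200)² + … = 130.0680
σ = √[130.0680 / 5] = 5.1004%
Sharpe = (r̄ − rf) / σ = (1.3200 − 0.21) / 5.1004 = 1.1100 / 5.1004 = 0.2176

0.22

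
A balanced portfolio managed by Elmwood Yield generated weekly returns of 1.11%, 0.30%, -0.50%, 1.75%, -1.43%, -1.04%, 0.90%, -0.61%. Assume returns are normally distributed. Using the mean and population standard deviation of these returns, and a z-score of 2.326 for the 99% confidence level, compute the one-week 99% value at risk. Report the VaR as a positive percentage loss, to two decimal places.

μ = (1.11 + 0.3 − 0.5 + 1.75 − 1.43 − 1.04 + 0.9 − 0.61) / 8 = 0.480 / 8 = 0.0600%
Population σ = √[Σ(r − μ)² / 8] = √[8.9144 / 8] = √1.1143 = 1.0556%
VaR = −(μ − z·σ) = −(0.0600 − 2.326 × 1.0556) = −(-2.3953) = 2.3953%

2.40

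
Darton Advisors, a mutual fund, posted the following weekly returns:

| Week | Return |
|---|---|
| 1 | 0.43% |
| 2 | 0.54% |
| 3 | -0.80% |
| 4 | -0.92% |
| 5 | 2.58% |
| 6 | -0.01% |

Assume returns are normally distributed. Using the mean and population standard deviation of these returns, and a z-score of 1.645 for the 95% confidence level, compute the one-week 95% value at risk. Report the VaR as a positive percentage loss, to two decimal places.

Mean return μ = 1.820 / 6 = 0.3033%
Population std dev = √[8.0673 / 6] = 1.1595%
VaR = −(μ − z·σ) = −(0.3033 − 1.645 × 1.1595) = −(-1.6041) = 1.6041%

1.60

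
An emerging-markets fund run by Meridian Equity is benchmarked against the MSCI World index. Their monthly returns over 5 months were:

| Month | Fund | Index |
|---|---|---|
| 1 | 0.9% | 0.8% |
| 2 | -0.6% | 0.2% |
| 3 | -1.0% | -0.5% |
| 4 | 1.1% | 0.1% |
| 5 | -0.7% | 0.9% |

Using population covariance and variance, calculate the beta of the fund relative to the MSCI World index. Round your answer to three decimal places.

r̄p = -0.0600%,  r̄m = 0.3000%
Cov = Σ(rp − r̄p)(rm − r̄m) / 5 = 0.1340
Var(rm) = Σ(rm − r̄m)² / 5 = 0.2600
β = Cov / Var = 0.1340 / 0.2600 = 0.5154

0.515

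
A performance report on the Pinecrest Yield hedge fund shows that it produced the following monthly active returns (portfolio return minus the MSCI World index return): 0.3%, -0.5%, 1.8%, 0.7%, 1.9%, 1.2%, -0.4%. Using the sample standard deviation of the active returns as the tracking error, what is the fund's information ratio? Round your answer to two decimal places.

0.73

r̄ = (0.3 − 0.5 + 1.8 + 0.7 + 1.9 + 1.2 − 0.4) / 7 = 5.00 / 7 = 0.7143%
Sample σ = √[Σ(r − r̄)² / 6] = √[5.7086 / 6] = √0.9514 = 0.9754%
IR = r̄ / tracking error = 0.7143 / 0.9754 = 0.7323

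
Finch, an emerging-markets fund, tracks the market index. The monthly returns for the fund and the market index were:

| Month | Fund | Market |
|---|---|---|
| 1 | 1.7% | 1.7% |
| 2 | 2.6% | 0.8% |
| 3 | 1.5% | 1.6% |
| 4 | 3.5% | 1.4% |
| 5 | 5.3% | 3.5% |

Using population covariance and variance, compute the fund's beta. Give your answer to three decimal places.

r̄p = 2.9200%,  r̄m = 1.8000%
Cov = Σ(rp − r̄p)(rm − r̄m) / 5 = 0.9080
Var(rm) = Σ(rm − r̄m)² / 5 = 0.8200
β = Cov / Var = 0.9080 / 0.8200 = 1.1073

1.107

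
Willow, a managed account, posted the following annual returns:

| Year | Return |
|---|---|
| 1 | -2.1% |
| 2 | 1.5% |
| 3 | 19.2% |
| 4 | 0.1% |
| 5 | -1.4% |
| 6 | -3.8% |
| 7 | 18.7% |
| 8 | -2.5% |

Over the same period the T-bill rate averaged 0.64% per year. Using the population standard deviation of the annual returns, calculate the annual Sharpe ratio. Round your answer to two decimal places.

0.34

μ = (-2.1 + 1.5 + 19.2 + 0.1 − 1.4 − 3.8 + 18.7 − 2.5) / 8 = 29.70 / 8 = 3.7125%
Σ(r − μ)² = (-2.1 − 3.7125)² + (1.5 − 3.7125)² + … = 637.3888
population σ = √(637.3888 / 8) = √79.6736 = 8.9260%
Sharpe = (μ − rf) / σ = (3.7125 − 0.64) / 8.9260 = 3.0725 / 8.9260 = 0.3442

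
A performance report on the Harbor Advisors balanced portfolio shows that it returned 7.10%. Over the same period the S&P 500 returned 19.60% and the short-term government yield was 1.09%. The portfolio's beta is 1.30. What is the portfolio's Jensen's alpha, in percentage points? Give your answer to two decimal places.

CAPM expected return = Rf + β(Rm − Rf) = 1.09% + 1.30 × (19.60% − 1.09%) = 1.09 + 1.30 × 18.51 = 25.1530%
Jensen's α = Rp − E[R] = 7.10% − 25.1530% = -18.0530

-18.05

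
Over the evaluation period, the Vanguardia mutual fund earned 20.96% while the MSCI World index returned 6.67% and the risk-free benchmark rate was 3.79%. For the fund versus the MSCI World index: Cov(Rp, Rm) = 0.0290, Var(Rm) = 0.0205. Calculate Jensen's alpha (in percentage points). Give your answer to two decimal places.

β = Cov / Var = 0.0290 / 0.0205 = 1.4146
E[R] = Rf + β(Rm − Rf) = 3.79% + 1.4146 × (6.67% − 3.79%) = 7.8640%
α = Rp − E[R] = 20.96% − 7.8640% = 13.0960

13.10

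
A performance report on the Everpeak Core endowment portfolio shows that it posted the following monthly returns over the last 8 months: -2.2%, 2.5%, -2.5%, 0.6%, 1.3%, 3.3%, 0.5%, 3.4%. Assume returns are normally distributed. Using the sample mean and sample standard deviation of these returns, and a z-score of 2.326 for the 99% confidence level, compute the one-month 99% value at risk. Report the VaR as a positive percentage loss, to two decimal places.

4.42

r̄ = (-2.2 + 2.5 − 2.5 + 0.6 + 1.3 + 3.3 + 0.5 + 3.4) / 8 = 0.8625%
Σ(r − r̄)² = (-2.2 − 0.8625)² + (2.5 − 0.8625)² + (-2.5 − 0.8625)² + … = 36.1388
σ = √[36.1388 / 7] = 2.2722%
VaR = −(r̄ − z·σ) = −(0.8625 − 2.326 × 2.2722) = −(-4.4226) = 4.4226%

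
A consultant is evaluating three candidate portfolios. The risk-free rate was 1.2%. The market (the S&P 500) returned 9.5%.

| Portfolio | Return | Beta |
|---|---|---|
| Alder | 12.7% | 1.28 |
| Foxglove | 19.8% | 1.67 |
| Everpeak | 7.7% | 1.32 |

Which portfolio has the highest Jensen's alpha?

Alder: α = 12.7% − [1.2% + 1.28 × (9.5% − 1.2%)] = 0.876
Foxglove: α = 19.8% − [1.2% + 1.67 × (9.5% − 1.2%)] = 4.739
Everpeak: α = 7.7% − [1.2% + 1.32 × (9.5% − 1.2%)] = -4.456
Highest: Foxglove (4.739).

Foxglove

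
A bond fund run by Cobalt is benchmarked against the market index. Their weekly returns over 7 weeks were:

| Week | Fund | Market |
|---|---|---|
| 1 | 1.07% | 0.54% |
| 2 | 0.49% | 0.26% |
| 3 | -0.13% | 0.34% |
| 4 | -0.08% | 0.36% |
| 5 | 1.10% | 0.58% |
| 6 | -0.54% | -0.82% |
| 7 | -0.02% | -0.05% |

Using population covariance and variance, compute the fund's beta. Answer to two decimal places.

r̄p = 0.2700%,  r̄m = 0.1729%
Cov = Σ(rp − r̄p)(rm − r̄m) / 7 = 0.1982
Var(rm) = Σ(rm − r̄m)² / 7 = 0.2009
β = Cov / Var = 0.1982 / 0.2009 = 0.9866

0.99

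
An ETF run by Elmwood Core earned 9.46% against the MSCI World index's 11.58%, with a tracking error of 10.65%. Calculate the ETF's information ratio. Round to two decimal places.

-0.20

IR = (Rp − Rb) / TE = (9.46% − 11.58%) / 10.65% = -2.12% / 10.65% = -0.1991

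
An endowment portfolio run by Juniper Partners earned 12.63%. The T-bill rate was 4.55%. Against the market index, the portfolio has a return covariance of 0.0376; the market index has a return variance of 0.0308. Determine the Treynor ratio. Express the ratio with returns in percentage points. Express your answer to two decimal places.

6.62

β = Cov / Var = 0.0376 / 0.0308 = 1.2208
Treynor = (Rp − Rf) / β = (12.63% − 4.55%) / 1.2208 = 8.08 / 1.2208 = 6.6186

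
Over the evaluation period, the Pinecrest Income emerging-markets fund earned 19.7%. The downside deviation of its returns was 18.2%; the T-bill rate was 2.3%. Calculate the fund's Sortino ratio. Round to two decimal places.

Sortino = (Rp − Rf) / σd = (19.7% − 2.3%) / 18.2% = 17.40% / 18.2% = 0.9560

0.96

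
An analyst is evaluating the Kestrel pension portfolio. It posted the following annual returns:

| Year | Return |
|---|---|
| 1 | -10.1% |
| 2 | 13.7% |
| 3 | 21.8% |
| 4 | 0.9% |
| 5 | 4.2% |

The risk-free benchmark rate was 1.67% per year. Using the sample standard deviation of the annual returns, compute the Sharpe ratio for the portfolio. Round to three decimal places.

0.363

Mean return r̄ = 30.50 / 5 = 6.1000%
Sample std dev = √[597.3400 / 4] = 12.2203%
Sharpe = (r̄ − rf) / σ = (6.1000 − 1.67) / 12.2203 = 4.4300 / 12.2203 = 0.3625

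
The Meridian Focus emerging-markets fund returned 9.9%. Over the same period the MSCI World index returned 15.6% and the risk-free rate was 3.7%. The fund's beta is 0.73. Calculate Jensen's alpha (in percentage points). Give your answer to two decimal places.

CAPM expected return = Rf + β(Rm − Rf) = 3.7% + 0.73 × (15.6% − 3.7%) = 3.7 + 0.73 × 11.90 = 12.3870%
Jensen's α = Rp − E[R] = 9.9% − 12.3870% = -2.4870

-2.49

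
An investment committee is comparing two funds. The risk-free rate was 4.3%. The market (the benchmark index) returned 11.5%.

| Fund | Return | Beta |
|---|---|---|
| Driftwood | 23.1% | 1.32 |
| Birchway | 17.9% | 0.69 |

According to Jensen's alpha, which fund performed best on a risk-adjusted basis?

Driftwood: α = 23.1% − [4.3% + 1.32 × (11.5% − 4.3%)] = 9.296
Birchway: α = 17.9% − [4.3% + 0.69 × (11.5% − 4.3%)] = 8.632
Highest: Driftwood (9.296).

Driftwood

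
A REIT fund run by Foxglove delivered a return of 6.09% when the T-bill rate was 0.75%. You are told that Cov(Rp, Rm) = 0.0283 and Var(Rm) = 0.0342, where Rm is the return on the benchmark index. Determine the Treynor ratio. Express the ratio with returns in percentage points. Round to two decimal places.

β = Cov / Var = 0.0283 / 0.0342 = 0.8275
Treynor = (Rp − Rf) / β = (6.09% − 0.75%) / 0.8275 = 5.34 / 0.8275 = 6.4532

6.45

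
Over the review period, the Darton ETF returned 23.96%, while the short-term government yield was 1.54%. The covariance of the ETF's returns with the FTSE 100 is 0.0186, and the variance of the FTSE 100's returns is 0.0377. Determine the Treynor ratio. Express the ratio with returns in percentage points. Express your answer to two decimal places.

45.44

β = Cov / Var = 0.0186 / 0.0377 = 0.4934
Treynor = (Rp − Rf) / β = (23.96% − 1.54%) / 0.4934 = 22.42 / 0.4934 = 45.4398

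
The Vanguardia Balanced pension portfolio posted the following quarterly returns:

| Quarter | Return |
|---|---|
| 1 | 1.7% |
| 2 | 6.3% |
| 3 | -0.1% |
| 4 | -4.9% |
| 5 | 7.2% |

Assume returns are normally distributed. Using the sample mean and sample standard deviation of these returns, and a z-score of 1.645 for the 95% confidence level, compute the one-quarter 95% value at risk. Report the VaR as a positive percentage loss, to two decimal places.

6.09

μ = (1.7 + 6.3 − 0.1 − 4.9 + 7.2) / 5 = 10.20 / 5 = 2.0400%
Sample std dev = √[97.6320 / 4] = 4.9404%
VaR = −(μ − z·σ) = −(2.0400 − 1.645 × 4.9404) = −(-6.0870) = 6.0870%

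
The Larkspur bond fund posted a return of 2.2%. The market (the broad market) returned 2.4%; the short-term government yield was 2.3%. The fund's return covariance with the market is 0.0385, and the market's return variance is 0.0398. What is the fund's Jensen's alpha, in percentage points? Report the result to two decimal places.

β = Cov / Var = 0.0385 / 0.0398 = 0.9673
E[R] = Rf + β(Rm − Rf) = 2.3% + 0.9673 × (2.4% − 2.3%) = 2.3967%
α = Rp − E[R] = 2.2% − 2.3967% = -0.1967

-0.20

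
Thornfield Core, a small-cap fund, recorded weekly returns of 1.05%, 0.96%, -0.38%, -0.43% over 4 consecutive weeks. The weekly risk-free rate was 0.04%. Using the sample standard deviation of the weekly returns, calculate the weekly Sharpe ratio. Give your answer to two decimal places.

μ = (1.05 + 0.96 − 0.38 − 0.43) / 4 = 0.3000%
Sample σ = √[Σ(r − μ)² / 3] = √[1.9934 / 3] = √0.6645 = 0.8152%
Sharpe = (μ − rf) / σ = (0.3000 − 0.04) / 0.8152 = 0.2600 / 0.8152 = 0.3189

0.32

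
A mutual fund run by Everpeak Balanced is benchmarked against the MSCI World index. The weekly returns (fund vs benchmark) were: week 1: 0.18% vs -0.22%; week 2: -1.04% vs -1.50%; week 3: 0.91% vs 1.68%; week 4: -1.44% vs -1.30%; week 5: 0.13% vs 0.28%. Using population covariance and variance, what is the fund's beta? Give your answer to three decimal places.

0.704

r̄p = -0.2520%,  r̄m = -0.2120%
Cov = Σ(rp − r̄p)(rm − r̄m) / 5 = 0.9381
Var(rm) = Σ(rm − r̄m)² / 5 = 1.3329
β = Cov / Var = 0.9381 / 1.3329 = 0.7038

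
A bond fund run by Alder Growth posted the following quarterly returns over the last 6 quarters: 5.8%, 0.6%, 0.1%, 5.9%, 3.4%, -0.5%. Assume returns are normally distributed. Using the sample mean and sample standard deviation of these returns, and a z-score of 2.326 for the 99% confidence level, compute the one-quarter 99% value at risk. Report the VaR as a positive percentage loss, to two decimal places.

Mean return r̄ = 15.30 / 6 = 2.5500%
Σ(r − r̄)² = (5.8 − 2.5500)² + (0.6 − 2.5500)² + (0.1 − 2.5500)² + … = 41.6150
sample σ = √(41.6150 / 5) = √8.3230 = 2.8850%
VaR = −(r̄ − z·σ) = −(2.5500 − 2.326 × 2.8850) = −(-4.1605) = 4.1605%

4.16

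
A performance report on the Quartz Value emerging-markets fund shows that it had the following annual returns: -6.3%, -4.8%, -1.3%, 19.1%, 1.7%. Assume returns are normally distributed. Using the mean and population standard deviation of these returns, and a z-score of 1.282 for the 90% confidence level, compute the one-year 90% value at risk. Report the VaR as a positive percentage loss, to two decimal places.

μ = (-6.3 − 4.8 − 1.3 + 19.1 + 1.7) / 5 = 8.40 / 5 = 1.6800%
Σ(r − μ)² = (-6.3 − 1.6800)² + (-4.8 − 1.6800)² + (-1.3 − 1.6800)² + … = 418.0080
population σ = √(418.0080 / 5) = √83.6016 = 9.1434%
VaR = −(μ − z·σ) = −(1.6800 − 1.282 × 9.1434) = −(-10.0418) = 10.0418%

10.04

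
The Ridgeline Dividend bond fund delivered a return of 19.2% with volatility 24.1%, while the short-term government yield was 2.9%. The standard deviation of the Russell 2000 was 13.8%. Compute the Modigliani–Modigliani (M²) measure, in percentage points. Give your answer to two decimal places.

Sharpe = (Rp − Rf) / σp = (19.2% − 2.9%) / 24.1% = 0.6763
M² = Rf + Sharpe × σm = 2.9% + 0.6763 × 13.8% = 12.2329%

12.23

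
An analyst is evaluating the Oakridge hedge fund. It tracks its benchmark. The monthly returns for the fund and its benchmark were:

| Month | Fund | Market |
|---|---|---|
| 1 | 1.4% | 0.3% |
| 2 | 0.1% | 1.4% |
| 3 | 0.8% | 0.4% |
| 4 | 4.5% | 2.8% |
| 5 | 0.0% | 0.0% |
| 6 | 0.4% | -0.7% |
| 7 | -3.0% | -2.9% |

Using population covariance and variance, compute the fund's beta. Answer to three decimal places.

r̄p = 0.6000%,  r̄m = 0.1857%
Cov = Σ(rp − r̄p)(rm − r̄m) / 7 = 3.0171
Var(rm) = Σ(rm − r̄m)² / 7 = 2.6727
β = Cov / Var = 3.0171 / 2.6727 = 1.1289

1.129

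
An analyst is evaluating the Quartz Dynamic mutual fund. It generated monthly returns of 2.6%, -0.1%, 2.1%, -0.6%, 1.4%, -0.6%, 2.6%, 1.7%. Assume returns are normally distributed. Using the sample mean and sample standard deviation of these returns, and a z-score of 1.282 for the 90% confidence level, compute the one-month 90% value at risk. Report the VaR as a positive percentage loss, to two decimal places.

0.62

r̄ = (2.6 − 0.1 + 2.1 − 0.6 + 1.4 − 0.6 + 2.6 + 1.7) / 8 = 1.1375%
Σ(r − r̄)² = 13.1588; sample σ = √(13.1588/7) = 1.3711%
VaR = −(r̄ − z·σ) = −(1.1375 − 1.282 × 1.3711) = −(-0.6203) = 0.6203%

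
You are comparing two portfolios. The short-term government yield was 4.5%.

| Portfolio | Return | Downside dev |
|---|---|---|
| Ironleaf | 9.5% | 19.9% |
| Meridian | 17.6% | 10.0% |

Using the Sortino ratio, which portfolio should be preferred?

Ironleaf: Sortino ratio = (9.5% − 4.5%) / 19.9% = 0.251
Meridian: Sortino ratio = (17.6% − 4.5%) / 10.0% = 1.310
Highest: Meridian (1.310).

Meridian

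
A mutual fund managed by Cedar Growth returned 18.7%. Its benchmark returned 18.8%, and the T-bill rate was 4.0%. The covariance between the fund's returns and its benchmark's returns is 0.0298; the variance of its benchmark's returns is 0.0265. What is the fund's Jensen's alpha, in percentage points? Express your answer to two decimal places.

β = Cov / Var = 0.0298 / 0.0265 = 1.1245
E[R] = Rf + β(Rm − Rf) = 4.0% + 1.1245 × (18.8% − 4.0%) = 20.6426%
α = Rp − E[R] = 18.7% − 20.6426% = -1.9426

-1.94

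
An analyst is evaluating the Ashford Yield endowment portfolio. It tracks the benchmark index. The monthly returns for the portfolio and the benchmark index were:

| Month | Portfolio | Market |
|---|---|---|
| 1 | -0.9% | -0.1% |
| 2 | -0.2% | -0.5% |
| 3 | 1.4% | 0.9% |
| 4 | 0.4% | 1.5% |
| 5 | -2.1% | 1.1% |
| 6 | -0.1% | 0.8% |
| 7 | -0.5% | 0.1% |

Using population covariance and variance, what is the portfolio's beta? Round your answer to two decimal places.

0.22

r̄p = -0.2857%,  r̄m = 0.5429%
Cov = Σ(rp − r̄p)(rm − r̄m) / 7 = 0.0994
Var(rm) = Σ(rm − r̄m)² / 7 = 0.4453
β = Cov / Var = 0.0994 / 0.4453 = 0.2232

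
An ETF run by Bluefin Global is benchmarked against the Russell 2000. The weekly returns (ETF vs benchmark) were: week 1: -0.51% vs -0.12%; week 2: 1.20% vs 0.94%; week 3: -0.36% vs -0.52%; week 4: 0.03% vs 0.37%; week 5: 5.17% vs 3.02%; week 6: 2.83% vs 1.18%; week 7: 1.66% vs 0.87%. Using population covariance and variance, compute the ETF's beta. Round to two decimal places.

1.72

r̄p = 1.4314%,  r̄m = 0.8200%
Cov = Σ(rp − r̄p)(rm − r̄m) / 7 = 1.9383
Var(rm) = Σ(rm − r̄m)² / 7 = 1.1240
β = Cov / Var = 1.9383 / 1.1240 = 1.7245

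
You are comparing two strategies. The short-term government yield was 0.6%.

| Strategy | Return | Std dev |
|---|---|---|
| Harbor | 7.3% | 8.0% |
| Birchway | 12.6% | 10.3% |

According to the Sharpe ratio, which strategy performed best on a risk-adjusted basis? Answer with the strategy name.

Harbor: Sharpe ratio = (7.3% − 0.6%) / 8.0% = 0.838
Birchway: Sharpe ratio = (12.6% − 0.6%) / 10.3% = 1.165
Highest: Birchway (1.165).

Birchway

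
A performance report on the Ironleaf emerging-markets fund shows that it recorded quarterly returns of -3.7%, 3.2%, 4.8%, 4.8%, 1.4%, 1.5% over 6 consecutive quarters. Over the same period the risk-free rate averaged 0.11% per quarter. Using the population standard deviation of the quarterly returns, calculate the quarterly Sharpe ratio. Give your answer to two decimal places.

Mean return r̄ = 12.00 / 6 = 2.0000%
Population std dev = √[50.2200 / 6] = 2.8931%
Sharpe = (r̄ − rf) / σ = (2.0000 − 0.11) / 2.8931 = 1.8900 / 2.8931 = 0.6533

0.65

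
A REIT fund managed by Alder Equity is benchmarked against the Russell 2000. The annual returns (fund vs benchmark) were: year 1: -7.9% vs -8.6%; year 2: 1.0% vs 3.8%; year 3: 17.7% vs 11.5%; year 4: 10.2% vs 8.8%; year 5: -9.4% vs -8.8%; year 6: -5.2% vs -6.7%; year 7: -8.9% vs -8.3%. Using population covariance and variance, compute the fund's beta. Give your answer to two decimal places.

r̄p = -0.3571%,  r̄m = -1.1857%
Cov = Σ(rp − r̄p)(rm − r̄m) / 7 = 79.0737
Var(rm) = Σ(rm − r̄m)² / 7 = 68.4955
β = Cov / Var = 79.0737 / 68.4955 = 1.1544

1.15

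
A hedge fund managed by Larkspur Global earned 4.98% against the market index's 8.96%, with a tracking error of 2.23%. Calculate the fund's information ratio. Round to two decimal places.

IR = (Rp − Rb) / TE = (4.98% − 8.96%) / 2.23% = -3.98% / 2.23% = -1.7848

-1.78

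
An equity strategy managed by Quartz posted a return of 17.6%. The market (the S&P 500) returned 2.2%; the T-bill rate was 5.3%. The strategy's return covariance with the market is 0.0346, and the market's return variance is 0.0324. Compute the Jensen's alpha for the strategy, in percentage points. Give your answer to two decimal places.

15.61

β = Cov / Var = 0.0346 / 0.0324 = 1.0679
E[R] = Rf + β(Rm − Rf) = 5.3% + 1.0679 × (2.2% − 5.3%) = 1.9895%
α = Rp − E[R] = 17.6% − 1.9895% = 15.6105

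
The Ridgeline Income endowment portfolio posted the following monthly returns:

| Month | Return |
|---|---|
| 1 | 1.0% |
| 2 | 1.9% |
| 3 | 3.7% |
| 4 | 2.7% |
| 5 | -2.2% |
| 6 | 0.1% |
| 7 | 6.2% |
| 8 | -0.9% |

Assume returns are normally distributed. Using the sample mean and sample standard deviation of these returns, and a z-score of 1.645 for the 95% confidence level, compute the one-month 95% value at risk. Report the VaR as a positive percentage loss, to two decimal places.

2.84

μ = (1 + 1.9 + 3.7 + 2.7 − 2.2 + 0.1 + 6.2 − 0.9) / 8 = 1.5625%
Σ(r − μ)² = (1 − 1.5625)² + (1.9 − 1.5625)² + (3.7 − 1.5625)² + … = 50.1588
sample σ = √(50.1588 / 7) = √7.1655 = 2.6768%
VaR = −(μ − z·σ) = −(1.5625 − 1.645 × 2.6768) = −(-2.8408) = 2.8408%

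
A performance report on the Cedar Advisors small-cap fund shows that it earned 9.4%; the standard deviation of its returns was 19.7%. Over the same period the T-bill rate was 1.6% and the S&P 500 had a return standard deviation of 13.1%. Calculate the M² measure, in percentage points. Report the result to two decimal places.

Sharpe = (Rp − Rf) / σp = (9.4% − 1.6%) / 19.7% = 0.3959
M² = Rf + Sharpe × σm = 1.6% + 0.3959 × 13.1% = 6.7863%

6.79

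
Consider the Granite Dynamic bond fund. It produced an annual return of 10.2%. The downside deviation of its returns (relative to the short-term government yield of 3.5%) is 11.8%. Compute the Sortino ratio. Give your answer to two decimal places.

Sortino = (Rp − Rf) / σd = (10.2% − 3.5%) / 11.8% = 6.70% / 11.8% = 0.5678

0.57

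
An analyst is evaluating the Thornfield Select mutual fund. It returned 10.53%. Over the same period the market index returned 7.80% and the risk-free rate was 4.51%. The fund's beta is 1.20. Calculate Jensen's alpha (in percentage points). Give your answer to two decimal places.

CAPM expected return = Rf + β(Rm − Rf) = 4.51% + 1.20 × (7.80% − 4.51%) = 4.51 + 1.20 × 3.29 = 8.4580%
Jensen's α = Rp − E[R] = 10.53% − 8.4580% = 2.0720

2.07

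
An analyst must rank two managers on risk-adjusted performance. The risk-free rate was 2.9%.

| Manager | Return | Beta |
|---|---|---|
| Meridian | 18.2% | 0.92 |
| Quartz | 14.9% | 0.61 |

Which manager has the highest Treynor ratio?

Meridian: Treynor = (18.2% − 2.9%) / 0.92 = 16.630
Quartz: Treynor = (14.9% − 2.9%) / 0.61 = 19.672
Highest: Quartz (19.672).

Quartz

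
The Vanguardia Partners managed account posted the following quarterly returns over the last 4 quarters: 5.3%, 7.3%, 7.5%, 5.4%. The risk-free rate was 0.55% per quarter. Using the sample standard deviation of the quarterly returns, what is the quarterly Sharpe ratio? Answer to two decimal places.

r̄ = (5.3 + 7.3 + 7.5 + 5.4) / 4 = 6.3750%
Σ(r − r̄)² = 4.2275; sample σ = √(4.2275/3) = 1.1871%
Sharpe = (r̄ − rf) / σ = (6.3750 − 0.55) / 1.1871 = 5.8250 / 1.1871 = 4.9069

4.91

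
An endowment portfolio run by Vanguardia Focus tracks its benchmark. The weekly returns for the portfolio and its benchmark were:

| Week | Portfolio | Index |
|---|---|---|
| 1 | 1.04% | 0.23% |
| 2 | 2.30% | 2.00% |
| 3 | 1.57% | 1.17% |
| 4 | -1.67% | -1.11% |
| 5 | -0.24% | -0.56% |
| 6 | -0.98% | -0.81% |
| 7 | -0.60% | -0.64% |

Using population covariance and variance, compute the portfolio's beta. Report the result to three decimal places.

1.220

r̄p = 0.2029%,  r̄m = 0.0400%
Cov = Σ(rp − r̄p)(rm − r̄m) / 7 = 1.3979
Var(rm) = Σ(rm − r̄m)² / 7 = 1.1460
β = Cov / Var = 1.3979 / 1.1460 = 1.2198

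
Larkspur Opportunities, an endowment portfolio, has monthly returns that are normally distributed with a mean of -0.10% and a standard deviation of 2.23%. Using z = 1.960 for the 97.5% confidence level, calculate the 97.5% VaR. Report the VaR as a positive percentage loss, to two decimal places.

4.47

VaR (as % loss) = −(μ − z·σ) = −(-0.10% − 1.960 × 2.23%) = −(-4.4708%) = 4.4708%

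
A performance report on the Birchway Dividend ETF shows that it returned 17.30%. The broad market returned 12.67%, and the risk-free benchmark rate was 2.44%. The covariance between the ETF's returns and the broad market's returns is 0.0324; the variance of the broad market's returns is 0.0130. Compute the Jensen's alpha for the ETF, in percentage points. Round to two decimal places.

-10.64

β = Cov / Var = 0.0324 / 0.0130 = 2.4923
E[R] = Rf + β(Rm − Rf) = 2.44% + 2.4923 × (12.67% − 2.44%) = 27.9362%
α = Rp − E[R] = 17.30% − 27.9362% = -10.6362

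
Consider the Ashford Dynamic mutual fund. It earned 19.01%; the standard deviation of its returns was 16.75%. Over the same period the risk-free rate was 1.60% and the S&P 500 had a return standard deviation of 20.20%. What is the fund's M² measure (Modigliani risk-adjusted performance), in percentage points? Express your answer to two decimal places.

22.60

Sharpe = (Rp − Rf) / σp = (19.01% − 1.60%) / 16.75% = 1.0394
M² = Rf + Sharpe × σm = 1.60% + 1.0394 × 20.20% = 22.5959%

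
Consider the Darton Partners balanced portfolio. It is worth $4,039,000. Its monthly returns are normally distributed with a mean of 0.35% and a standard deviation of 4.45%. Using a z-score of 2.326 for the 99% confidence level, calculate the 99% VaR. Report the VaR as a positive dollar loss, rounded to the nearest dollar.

Return at the 99% tail: μ − z·σ = 0.35% − 2.326 × 4.45% = 0.35 − 10.3507 = -10.0007%
VaR = −(-10.0007%) × $4,039,000 = 10.0007% × $4,039,000 = $403,928

$403,928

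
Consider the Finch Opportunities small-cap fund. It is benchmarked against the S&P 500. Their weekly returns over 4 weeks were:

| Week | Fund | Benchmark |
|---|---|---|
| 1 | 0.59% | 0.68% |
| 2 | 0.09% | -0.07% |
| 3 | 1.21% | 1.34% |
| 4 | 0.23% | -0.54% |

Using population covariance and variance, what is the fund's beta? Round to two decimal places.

r̄p = 0.5300%,  r̄m = 0.3525%
Cov = Σ(rp − r̄p)(rm − r̄m) / 4 = 0.2862
Var(rm) = Σ(rm − r̄m)² / 4 = 0.5144
β = Cov / Var = 0.2862 / 0.5144 = 0.5564

0.56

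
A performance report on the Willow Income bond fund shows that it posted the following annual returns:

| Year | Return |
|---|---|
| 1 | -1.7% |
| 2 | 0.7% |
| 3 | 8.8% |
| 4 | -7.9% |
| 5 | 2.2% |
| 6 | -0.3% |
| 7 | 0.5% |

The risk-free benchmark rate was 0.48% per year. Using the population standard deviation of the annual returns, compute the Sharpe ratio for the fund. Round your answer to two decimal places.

r̄ = (-1.7 + 0.7 + 8.8 − 7.9 + 2.2 − 0.3 + 0.5) / 7 = 2.30 / 7 = 0.3286%
Population σ = √[Σ(r − r̄)² / 7] = √[147.6543 / 7] = √21.0935 = 4.5928%
Sharpe = (r̄ − rf) / σ = (0.3286 − 0.48) / 4.5928 = -0.1514 / 4.5928 = -0.0330

-0.03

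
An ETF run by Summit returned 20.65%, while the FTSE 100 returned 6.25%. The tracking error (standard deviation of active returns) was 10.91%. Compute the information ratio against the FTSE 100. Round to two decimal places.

1.32

IR = (Rp − Rb) / TE = (20.65% − 6.25%) / 10.91% = 14.40% / 10.91% = 1.3199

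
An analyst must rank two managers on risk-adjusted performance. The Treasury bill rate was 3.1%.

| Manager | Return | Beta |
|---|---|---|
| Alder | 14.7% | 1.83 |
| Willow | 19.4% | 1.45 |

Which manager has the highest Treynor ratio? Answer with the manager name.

Alder: Treynor = (14.7% − 3.1%) / 1.83 = 6.339
Willow: Treynor = (19.4% − 3.1%) / 1.45 = 11.241
Highest: Willow (11.241).

Willow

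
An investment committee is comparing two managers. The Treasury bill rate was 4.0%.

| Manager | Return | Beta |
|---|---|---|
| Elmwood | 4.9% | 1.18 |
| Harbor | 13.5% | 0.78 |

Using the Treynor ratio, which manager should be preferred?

Elmwood: Treynor = (4.9% − 4.0%) / 1.18 = 0.763
Harbor: Treynor = (13.5% − 4.0%) / 0.78 = 12.179
Highest: Harbor (12.179).

Harbor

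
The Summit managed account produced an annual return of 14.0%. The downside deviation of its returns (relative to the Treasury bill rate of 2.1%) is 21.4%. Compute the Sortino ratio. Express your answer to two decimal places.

Sortino = (Rp − Rf) / σd = (14.0% − 2.1%) / 21.4% = 11.90% / 21.4% = 0.5561

0.56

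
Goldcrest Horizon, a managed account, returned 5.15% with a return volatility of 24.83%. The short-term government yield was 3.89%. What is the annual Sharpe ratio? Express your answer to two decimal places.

0.05

Sharpe = (Rp − Rf) / σp = (5.15% − 3.89%) / 24.83% = 1.26% / 24.83% = 0.0507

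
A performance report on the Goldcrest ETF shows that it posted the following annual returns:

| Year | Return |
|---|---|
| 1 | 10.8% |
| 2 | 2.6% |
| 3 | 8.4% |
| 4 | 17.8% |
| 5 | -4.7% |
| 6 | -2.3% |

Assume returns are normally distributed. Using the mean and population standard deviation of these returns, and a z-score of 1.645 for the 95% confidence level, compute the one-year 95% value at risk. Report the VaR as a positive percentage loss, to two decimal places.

7.33

Mean return r̄ = 32.60 / 6 = 5.4333%
Σ(r − r̄)² = 361.0533; population σ = √(361.0533/6) = 7.7573%
VaR = −(r̄ − z·σ) = −(5.4333 − 1.645 × 7.7573) = −(-7.3275) = 7.3275%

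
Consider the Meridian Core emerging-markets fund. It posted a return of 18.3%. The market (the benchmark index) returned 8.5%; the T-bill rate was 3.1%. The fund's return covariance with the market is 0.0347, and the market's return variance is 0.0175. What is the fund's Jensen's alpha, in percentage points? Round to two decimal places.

β = Cov / Var = 0.0347 / 0.0175 = 1.9829
E[R] = Rf + β(Rm − Rf) = 3.1% + 1.9829 × (8.5% − 3.1%) = 13.8077%
α = Rp − E[R] = 18.3% − 13.8077% = 4.4923

4.49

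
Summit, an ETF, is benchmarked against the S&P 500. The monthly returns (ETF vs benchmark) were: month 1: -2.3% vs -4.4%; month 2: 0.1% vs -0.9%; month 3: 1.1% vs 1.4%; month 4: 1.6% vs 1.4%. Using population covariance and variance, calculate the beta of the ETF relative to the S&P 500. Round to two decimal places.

0.63

r̄p = 0.1250%,  r̄m = -0.6250%
Cov = Σ(rp − r̄p)(rm − r̄m) / 4 = 3.5306
Var(rm) = Σ(rm − r̄m)² / 4 = 5.6319
β = Cov / Var = 3.5306 / 5.6319 = 0.6269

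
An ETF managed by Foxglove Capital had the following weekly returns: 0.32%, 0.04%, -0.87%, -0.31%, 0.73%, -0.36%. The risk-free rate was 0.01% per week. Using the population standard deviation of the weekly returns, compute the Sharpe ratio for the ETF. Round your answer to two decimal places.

-0.17

μ = (0.32 + 0.04 − 0.87 − 0.31 + 0.73 − 0.36) / 6 = -0.0750%
Σ(r − μ)² = (0.32 − (-0.0750))² + (0.04 − (-0.0750))² + … = 1.5858
σ = √[1.5858 / 6] = 0.5141%
Sharpe = (μ − rf) / σ = (-0.0750 − 0.01) / 0.5141 = -0.0850 / 0.5141 = -0.1653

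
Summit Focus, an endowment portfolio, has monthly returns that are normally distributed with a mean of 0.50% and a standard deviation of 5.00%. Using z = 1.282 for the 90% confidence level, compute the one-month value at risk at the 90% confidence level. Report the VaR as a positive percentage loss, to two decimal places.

5.91

VaR (as % loss) = −(μ − z·σ) = −(0.50% − 1.282 × 5.00%) = −(-5.9100%) = 5.9100%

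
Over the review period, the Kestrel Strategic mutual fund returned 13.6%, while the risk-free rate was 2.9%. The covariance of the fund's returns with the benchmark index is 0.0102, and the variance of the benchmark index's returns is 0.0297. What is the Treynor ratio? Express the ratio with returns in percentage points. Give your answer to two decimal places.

31.16

β = Cov / Var = 0.0102 / 0.0297 = 0.3434
Treynor = (Rp − Rf) / β = (13.6% − 2.9%) / 0.3434 = 10.70 / 0.3434 = 31.1590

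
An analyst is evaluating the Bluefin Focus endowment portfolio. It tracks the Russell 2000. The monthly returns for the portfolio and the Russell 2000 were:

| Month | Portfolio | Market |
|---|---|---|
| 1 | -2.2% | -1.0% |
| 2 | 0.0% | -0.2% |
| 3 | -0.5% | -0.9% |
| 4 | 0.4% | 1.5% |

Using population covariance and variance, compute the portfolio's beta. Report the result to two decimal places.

r̄p = -0.5750%,  r̄m = -0.1500%
Cov = Σ(rp − r̄p)(rm − r̄m) / 4 = 0.7263
Var(rm) = Σ(rm − r̄m)² / 4 = 1.0025
β = Cov / Var = 0.7263 / 1.0025 = 0.7245

0.72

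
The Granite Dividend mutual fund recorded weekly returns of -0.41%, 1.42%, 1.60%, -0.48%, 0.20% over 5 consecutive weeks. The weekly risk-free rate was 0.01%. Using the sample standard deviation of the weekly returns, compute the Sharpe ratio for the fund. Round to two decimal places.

Mean return r̄ = 2.330 / 5 = 0.4660%
Σ(r − r̄)² = (-0.41 − 0.4660)² + (1.42 − 0.4660)² + … = 3.9291
sample σ = √(3.9291 / 4) = √0.9823 = 0.9911%
Sharpe = (r̄ − rf) / σ = (0.4660 − 0.01) / 0.9911 = 0.4560 / 0.9911 = 0.4601

0.46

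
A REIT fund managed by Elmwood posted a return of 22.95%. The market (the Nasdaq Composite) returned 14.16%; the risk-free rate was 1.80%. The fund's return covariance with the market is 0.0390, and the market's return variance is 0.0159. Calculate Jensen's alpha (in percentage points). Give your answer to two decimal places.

-9.17

β = Cov / Var = 0.0390 / 0.0159 = 2.4528
E[R] = Rf + β(Rm − Rf) = 1.80% + 2.4528 × (14.16% − 1.80%) = 32.1166%
α = Rp − E[R] = 22.95% − 32.1166% = -9.1666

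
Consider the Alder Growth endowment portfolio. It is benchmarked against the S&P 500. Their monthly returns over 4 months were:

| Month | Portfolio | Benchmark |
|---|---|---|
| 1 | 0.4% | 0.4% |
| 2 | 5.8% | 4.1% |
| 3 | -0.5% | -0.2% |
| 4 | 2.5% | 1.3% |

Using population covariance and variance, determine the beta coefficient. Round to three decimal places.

1.456

r̄p = 2.0500%,  r̄m = 1.4000%
Cov = Σ(rp − r̄p)(rm − r̄m) / 4 = 3.9525
Var(rm) = Σ(rm − r̄m)² / 4 = 2.7150
β = Cov / Var = 3.9525 / 2.7150 = 1.4558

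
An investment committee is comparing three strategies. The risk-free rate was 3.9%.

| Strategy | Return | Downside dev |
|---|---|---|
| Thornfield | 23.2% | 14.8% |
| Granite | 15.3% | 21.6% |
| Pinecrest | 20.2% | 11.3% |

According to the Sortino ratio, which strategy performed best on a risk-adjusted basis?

Thornfield: Sortino ratio = (23.2% − 3.9%) / 14.8% = 1.304
Granite: Sortino ratio = (15.3% − 3.9%) / 21.6% = 0.528
Pinecrest: Sortino ratio = (20.2% − 3.9%) / 11.3% = 1.442
Highest: Pinecrest (1.442).

Pinecrest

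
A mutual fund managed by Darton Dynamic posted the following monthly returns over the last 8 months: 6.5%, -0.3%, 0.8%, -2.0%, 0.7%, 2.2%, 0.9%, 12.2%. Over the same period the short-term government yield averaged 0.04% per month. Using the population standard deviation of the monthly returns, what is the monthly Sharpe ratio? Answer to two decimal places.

r̄ = (6.5 − 0.3 + 0.8 − 2 + 0.7 + 2.2 + 0.9 + 12.2) / 8 = 21.00 / 8 = 2.6250%
Σ(r − r̄)² = (6.5 − 2.6250)² + (-0.3 − 2.6250)² + (0.8 − 2.6250)² + … = 146.8350
population σ = √(146.8350 / 8) = √18.3544 = 4.2842%
Sharpe = (r̄ − rf) / σ = (2.6250 − 0.04) / 4.2842 = 2.5850 / 4.2842 = 0.6034

0.60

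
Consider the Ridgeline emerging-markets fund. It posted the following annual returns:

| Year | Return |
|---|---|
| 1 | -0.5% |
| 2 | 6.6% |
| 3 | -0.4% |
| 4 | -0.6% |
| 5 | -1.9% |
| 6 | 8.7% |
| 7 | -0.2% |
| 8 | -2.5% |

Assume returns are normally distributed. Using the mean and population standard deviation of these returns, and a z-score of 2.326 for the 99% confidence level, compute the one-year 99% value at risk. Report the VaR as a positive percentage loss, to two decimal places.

7.83

Mean return r̄ = 9.20 / 8 = 1.1500%
Population std dev = √[119.3400 / 8] = 3.8623%
VaR = −(r̄ − z·σ) = −(1.1500 − 2.326 × 3.8623) = −(-7.8337) = 7.8337%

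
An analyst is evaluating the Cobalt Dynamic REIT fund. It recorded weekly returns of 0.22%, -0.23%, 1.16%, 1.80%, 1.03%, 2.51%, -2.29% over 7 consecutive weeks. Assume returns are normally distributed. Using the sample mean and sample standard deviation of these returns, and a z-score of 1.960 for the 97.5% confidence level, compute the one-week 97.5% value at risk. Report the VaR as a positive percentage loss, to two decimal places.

2.48

r̄ = (0.22 − 0.23 + 1.16 + 1.8 + 1.03 + 2.51 − 2.29) / 7 = 4.200 / 7 = 0.6000%
Sample std dev = √[14.7720 / 6] = 1.5691%
VaR = −(r̄ − z·σ) = −(0.6000 − 1.960 × 1.5691) = −(-2.4754) = 2.4754%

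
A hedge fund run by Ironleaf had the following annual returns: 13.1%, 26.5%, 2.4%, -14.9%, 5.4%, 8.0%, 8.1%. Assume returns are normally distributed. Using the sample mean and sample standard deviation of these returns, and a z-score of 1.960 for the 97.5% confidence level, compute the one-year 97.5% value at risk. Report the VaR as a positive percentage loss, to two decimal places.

r̄ = (13.1 + 26.5 + 2.4 − 14.9 + 5.4 + 8 + 8.1) / 7 = 48.60 / 7 = 6.9429%
Σ(r − r̄)² = (13.1 − 6.9429)² + (26.5 − 6.9429)² + … = 922.9771
sample σ = √(922.9771 / 6) = √153.8295 = 12.4028%
VaR = −(r̄ − z·σ) = −(6.9429 − 1.960 × 12.4028) = −(-17.3666) = 17.3666%

17.37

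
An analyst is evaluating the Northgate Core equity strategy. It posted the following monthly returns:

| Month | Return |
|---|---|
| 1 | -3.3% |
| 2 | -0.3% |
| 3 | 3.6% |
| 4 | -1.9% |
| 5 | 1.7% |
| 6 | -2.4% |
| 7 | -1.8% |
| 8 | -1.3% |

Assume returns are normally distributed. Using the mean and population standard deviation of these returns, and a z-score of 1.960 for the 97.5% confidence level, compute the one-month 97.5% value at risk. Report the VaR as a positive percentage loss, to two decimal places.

4.93

r̄ = (-3.3 − 0.3 + 3.6 − 1.9 + 1.7 − 2.4 − 1.8 − 1.3) / 8 = -0.7125%
Population σ = √[Σ(r − r̄)² / 8] = √[37.0688 / 8] = √4.6336 = 2.1526%
VaR = −(r̄ − z·σ) = −(-0.7125 − 1.960 × 2.1526) = −(-4.9316) = 4.9316%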